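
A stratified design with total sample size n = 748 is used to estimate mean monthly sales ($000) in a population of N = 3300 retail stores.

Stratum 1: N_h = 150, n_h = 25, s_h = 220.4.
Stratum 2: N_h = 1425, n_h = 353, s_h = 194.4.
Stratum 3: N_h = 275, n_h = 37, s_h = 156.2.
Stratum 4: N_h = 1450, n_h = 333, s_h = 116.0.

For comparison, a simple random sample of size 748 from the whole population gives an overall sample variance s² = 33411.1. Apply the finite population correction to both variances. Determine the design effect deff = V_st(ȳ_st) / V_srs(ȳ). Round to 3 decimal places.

V̂(ȳ_st) = Σ W_h² (1 − n_h/N_h) s_h²/n_h, with W_h = N_h/N and N = 3300:
  stratum 1: (150/3300)²·(1 − 25/150)·220.4²/25 = 3.34547
  stratum 2: (1425/3300)²·(1 − 353/1425)·194.4²/353 = 15.0176
  stratum 3: (275/3300)²·(1 − 37/275)·156.2²/37 = 3.96316
  stratum 4: (1450/3300)²·(1 − 333/1450)·116.0²/333 = 6.00987
V_st = 28.3361
V_srs = (1 − 748/3300)·33411.1/748 = 34.5427
deff = V_st / V_srs = 28.3361/34.5427 = 0.8203

deff ≈ 0.820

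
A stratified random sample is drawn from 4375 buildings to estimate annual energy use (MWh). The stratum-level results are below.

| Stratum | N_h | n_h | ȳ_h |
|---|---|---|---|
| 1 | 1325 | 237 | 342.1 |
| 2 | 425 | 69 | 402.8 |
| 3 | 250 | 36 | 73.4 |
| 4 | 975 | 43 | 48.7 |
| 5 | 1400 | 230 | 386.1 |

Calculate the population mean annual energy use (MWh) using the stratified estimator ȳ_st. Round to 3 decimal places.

N = Σ N_h = 4375. Stratum weights W_h = N_h/N.
ȳ_st = (1325·342.1 + 425·402.8 + 250·73.4 + 975·48.7 + 1400·386.1) / 4375 = 281.33600

ȳ_st ≈ 281.336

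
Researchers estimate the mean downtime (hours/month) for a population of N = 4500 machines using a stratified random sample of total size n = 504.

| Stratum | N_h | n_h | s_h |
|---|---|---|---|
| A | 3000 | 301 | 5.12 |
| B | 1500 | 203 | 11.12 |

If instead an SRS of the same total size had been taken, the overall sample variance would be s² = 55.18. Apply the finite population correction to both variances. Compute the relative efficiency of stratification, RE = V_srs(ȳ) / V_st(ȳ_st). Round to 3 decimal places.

RE ≈ 1.042

V̂(ȳ_st) = Σ W_h² (1 − n_h/N_h) s_h²/n_h, with W_h = N_h/N and N = 4500:
  stratum A: (3000/4500)²·(1 − 301/3000)·5.12²/301 = 0.0348235
  stratum B: (1500/4500)²·(1 − 203/1500)·11.12²/203 = 0.0585221
V_st = 0.0933456
V_srs = (1 − 504/4500)·55.18/504 = 0.0972219
Relative efficiency = V_srs / V_st = 0.0972219/0.0933456 = 1.0415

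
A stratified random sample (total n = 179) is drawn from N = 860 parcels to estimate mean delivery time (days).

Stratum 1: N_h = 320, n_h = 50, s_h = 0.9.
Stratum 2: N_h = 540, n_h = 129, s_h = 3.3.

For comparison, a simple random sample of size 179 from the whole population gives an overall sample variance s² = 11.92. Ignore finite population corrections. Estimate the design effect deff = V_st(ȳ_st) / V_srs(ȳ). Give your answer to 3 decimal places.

deff ≈ 0.533

V̂(ȳ_st) = Σ W_h² s_h²/n_h, with W_h = N_h/N and N = 860:
  stratum 1: (320/860)²·0.9²/50 = 0.00224294
  stratum 2: (540/860)²·3.3²/129 = 0.0332835
V_st = 0.0355264
V_srs = s²/n = 11.92/179 = 0.0665922
deff = V_st / V_srs = 0.0355264/0.0665922 = 0.5335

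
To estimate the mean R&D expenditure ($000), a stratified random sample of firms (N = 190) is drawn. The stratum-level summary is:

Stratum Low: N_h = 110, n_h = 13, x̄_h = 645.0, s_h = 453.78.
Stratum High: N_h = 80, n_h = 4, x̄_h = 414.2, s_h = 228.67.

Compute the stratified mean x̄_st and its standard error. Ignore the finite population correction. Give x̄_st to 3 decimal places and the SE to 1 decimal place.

x̄_st = Σ W_h x̄_h = (110·645.0 + 80·414.2)/190 = 547.82105
V̂(x̄_st) = Σ W_h² s_h²/n_h, with W_h = N_h/N and N = 190:
  stratum Low: (110/190)²·453.78²/13 = 5309.16
  stratum High: (80/190)²·228.67²/4 = 2317.56
V̂(x̄_st) = 7626.72
SE(x̄_st) = √7626.72 = 87.3311

x̄_st ≈ 547.821, SE ≈ 87.3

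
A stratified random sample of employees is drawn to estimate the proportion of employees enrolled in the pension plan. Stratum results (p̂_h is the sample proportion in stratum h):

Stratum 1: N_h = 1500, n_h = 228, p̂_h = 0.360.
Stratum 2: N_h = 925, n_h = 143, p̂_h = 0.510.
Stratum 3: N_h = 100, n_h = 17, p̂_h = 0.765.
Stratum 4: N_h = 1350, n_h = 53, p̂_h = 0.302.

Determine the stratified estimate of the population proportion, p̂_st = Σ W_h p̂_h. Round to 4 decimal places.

N = 3875; stratum weights W_h = N_h/N.
p̂_st = Σ W_h p̂_h = (1500·0.360 + 925·0.510 + 100·0.765 + 1350·0.302)/3875 = 0.38605

p̂_st ≈ 0.3861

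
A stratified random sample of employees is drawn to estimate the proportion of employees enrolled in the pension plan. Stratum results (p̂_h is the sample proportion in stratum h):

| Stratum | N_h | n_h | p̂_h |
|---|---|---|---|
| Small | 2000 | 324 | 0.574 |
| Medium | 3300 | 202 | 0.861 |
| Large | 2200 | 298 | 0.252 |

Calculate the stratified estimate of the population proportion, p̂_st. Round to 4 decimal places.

N = 7500; stratum weights W_h = N_h/N.
p̂_st = Σ W_h p̂_h = (2000·0.574 + 3300·0.861 + 2200·0.252)/7500 = 0.60583

p̂_st ≈ 0.6058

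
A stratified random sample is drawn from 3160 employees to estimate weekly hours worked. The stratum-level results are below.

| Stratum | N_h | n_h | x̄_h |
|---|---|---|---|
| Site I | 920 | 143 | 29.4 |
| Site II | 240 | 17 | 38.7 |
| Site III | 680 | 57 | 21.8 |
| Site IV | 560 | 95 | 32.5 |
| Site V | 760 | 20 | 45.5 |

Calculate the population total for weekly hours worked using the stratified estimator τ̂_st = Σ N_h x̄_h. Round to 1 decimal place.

τ̂_st = Σ N_h x̄_h = 920·29.4 + 240·38.7 + 680·21.8 + 560·32.5 + 760·45.5 = 103940.0

τ̂_st ≈ 103940.0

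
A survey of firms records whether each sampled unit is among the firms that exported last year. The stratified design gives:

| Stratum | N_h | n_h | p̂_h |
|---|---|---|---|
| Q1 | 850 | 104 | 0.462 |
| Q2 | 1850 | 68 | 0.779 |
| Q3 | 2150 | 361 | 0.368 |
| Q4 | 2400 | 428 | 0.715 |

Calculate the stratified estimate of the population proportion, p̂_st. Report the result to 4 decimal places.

p̂_st ≈ 0.5988

N = 7250; stratum weights W_h = N_h/N.
p̂_st = Σ W_h p̂_h = (850·0.462 + 1850·0.779 + 2150·0.368 + 2400·0.715)/7250 = 0.59877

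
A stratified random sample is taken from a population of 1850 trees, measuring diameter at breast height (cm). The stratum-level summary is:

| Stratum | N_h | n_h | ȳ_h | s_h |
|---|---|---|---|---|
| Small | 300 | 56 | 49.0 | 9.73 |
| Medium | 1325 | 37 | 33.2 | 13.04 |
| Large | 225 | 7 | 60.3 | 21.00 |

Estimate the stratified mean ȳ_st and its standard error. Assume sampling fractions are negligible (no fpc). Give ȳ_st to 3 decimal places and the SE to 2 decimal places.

ȳ_st = Σ W_h ȳ_h = (300·49.0 + 1325·33.2 + 225·60.3)/1850 = 39.05811
V̂(ȳ_st) = Σ W_h² s_h²/n_h, with W_h = N_h/N and N = 1850:
  stratum Small: (300/1850)²·9.73²/56 = 0.0444566
  stratum Medium: (1325/1850)²·13.04²/37 = 2.35745
  stratum Large: (225/1850)²·21.00²/7 = 0.931885
V̂(ȳ_st) = 3.33379
SE(ȳ_st) = √3.33379 = 1.82587

ȳ_st ≈ 39.058, SE ≈ 1.83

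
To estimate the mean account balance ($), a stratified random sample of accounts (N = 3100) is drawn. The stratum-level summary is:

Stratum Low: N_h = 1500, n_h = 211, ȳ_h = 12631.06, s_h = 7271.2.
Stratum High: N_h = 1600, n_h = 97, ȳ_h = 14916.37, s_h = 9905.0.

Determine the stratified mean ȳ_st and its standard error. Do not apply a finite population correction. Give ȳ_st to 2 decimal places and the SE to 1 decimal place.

ȳ_st = Σ W_h ȳ_h = (1500·12631.06 + 1600·14916.37)/3100 = 13810.57484
V̂(ȳ_st) = Σ W_h² s_h²/n_h, with W_h = N_h/N and N = 3100:
  stratum Low: (1500/3100)²·7271.2²/211 = 58666.3
  stratum High: (1600/3100)²·9905.0²/97 = 269435
V̂(ȳ_st) = 328101
SE(ȳ_st) = √328101 = 572.801

ȳ_st ≈ 13810.57, SE ≈ 572.8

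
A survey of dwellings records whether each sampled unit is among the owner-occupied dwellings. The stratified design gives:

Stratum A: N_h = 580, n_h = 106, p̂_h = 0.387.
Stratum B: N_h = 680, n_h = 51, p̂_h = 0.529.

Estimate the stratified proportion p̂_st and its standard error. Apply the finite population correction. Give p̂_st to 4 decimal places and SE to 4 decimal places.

N = 1260; stratum weights W_h = N_h/N.
p̂_st = Σ W_h p̂_h = (580·0.387 + 680·0.529)/1260 = 0.46363
V̂(p̂_st) = Σ W_h² (1 − n_h/N_h) p̂_h(1−p̂_h)/(n_h−1):
  stratum A: (580/1260)²·(1 − 106/580)·0.387·0.613/105 = 0.000391244
  stratum B: (680/1260)²·(1 − 51/680)·0.529·0.471/50 = 0.00134253
V̂(p̂_st) = 0.00173378; SE = √V̂ = 0.0416386

p̂_st ≈ 0.4636, SE ≈ 0.0416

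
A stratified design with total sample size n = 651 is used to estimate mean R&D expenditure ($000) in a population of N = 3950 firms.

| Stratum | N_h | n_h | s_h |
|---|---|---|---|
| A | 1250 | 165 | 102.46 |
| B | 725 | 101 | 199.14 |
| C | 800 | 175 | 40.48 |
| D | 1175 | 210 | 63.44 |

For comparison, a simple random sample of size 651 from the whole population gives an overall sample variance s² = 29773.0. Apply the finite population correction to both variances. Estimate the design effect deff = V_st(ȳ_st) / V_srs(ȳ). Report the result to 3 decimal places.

V̂(ȳ_st) = Σ W_h² (1 − n_h/N_h) s_h²/n_h, with W_h = N_h/N and N = 3950:
  stratum A: (1250/3950)²·(1 − 165/1250)·102.46²/165 = 5.53058
  stratum B: (725/3950)²·(1 − 101/725)·199.14²/101 = 11.3848
  stratum C: (800/3950)²·(1 − 175/800)·40.48²/175 = 0.300067
  stratum D: (1175/3950)²·(1 − 210/1175)·63.44²/210 = 1.39277
V_st = 18.6082
V_srs = (1 − 651/3950)·29773.0/651 = 38.1968
deff = V_st / V_srs = 18.6082/38.1968 = 0.4872

deff ≈ 0.487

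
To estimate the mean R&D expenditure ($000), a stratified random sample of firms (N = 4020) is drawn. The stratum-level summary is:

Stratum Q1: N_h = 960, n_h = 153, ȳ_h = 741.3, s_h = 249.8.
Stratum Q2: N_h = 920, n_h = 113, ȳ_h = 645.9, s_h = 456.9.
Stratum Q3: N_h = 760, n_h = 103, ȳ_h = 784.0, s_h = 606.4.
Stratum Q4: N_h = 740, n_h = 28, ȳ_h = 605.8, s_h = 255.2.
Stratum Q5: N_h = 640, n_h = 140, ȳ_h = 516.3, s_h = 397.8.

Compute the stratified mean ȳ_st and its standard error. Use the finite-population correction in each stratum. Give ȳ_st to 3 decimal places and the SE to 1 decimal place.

ȳ_st = Σ W_h ȳ_h = (960·741.3 + 920·645.9 + 760·784.0 + 740·605.8 + 640·516.3)/4020 = 666.77612
V̂(ȳ_st) = Σ W_h² (1 − n_h/N_h) s_h²/n_h, with W_h = N_h/N and N = 4020:
  stratum Q1: (960/4020)²·(1 − 153/960)·249.8²/153 = 19.5518
  stratum Q2: (920/4020)²·(1 − 113/920)·456.9²/113 = 84.8737
  stratum Q3: (760/4020)²·(1 − 103/760)·606.4²/103 = 110.308
  stratum Q4: (740/4020)²·(1 − 28/740)·255.2²/28 = 75.8338
  stratum Q5: (640/4020)²·(1 − 140/640)·397.8²/140 = 22.382
V̂(ȳ_st) = 312.95
SE(ȳ_st) = √312.95 = 17.6904

ȳ_st ≈ 666.776, SE ≈ 17.7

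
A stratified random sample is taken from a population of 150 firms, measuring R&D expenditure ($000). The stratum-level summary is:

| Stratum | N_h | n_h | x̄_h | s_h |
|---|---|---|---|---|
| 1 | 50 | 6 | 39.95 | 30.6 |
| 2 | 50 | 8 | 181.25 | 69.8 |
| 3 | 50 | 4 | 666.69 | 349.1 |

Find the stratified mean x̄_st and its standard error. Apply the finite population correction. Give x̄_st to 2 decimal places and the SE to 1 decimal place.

x̄_st = Σ W_h x̄_h = (50·39.95 + 50·181.25 + 50·666.69)/150 = 295.96333
V̂(x̄_st) = Σ W_h² (1 − n_h/N_h) s_h²/n_h, with W_h = N_h/N and N = 150:
  stratum 1: (50/150)²·(1 − 6/50)·30.6²/6 = 15.2592
  stratum 2: (50/150)²·(1 − 8/50)·69.8²/8 = 56.8405
  stratum 3: (50/150)²·(1 − 4/50)·349.1²/4 = 3114.48
V̂(x̄_st) = 3186.58
SE(x̄_st) = √3186.58 = 56.4498

x̄_st ≈ 295.96, SE ≈ 56.4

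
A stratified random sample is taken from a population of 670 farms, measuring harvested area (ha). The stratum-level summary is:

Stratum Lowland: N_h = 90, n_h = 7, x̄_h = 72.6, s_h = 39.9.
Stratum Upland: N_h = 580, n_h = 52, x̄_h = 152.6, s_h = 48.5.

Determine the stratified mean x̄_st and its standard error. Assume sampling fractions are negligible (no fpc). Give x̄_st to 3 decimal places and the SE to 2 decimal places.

x̄_st = Σ W_h x̄_h = (90·72.6 + 580·152.6)/670 = 141.85373
V̂(x̄_st) = Σ W_h² s_h²/n_h, with W_h = N_h/N and N = 670:
  stratum Lowland: (90/670)²·39.9²/7 = 4.10377
  stratum Upland: (580/670)²·48.5²/52 = 33.899
V̂(x̄_st) = 38.0027
SE(x̄_st) = √38.0027 = 6.16464

x̄_st ≈ 141.854, SE ≈ 6.16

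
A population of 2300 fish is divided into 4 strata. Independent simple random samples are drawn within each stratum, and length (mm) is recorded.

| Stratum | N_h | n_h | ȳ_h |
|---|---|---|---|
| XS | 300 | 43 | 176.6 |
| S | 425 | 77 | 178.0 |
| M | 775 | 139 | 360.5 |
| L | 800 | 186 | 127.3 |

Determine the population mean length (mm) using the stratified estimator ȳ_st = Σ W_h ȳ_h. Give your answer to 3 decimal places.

ȳ_st ≈ 221.677

N = Σ N_h = 2300. Stratum weights W_h = N_h/N.
ȳ_st = (300·176.6 + 425·178.0 + 775·360.5 + 800·127.3) / 2300 = 221.67717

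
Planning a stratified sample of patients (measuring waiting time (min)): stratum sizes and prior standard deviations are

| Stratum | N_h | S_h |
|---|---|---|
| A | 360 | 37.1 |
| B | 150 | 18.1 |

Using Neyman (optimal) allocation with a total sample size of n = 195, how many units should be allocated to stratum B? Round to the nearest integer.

Neyman allocation: n_h = n · N_h S_h / Σ N_i S_i, with n = 195.
  stratum A: N_h·S_h = 360·37.1 = 13356.00
  stratum B: N_h·S_h = 150·18.1 = 2715.00
Σ N_h S_h = 16071.00
n for stratum B = 195·2715.00/16071.00 = 32.943 → 33

33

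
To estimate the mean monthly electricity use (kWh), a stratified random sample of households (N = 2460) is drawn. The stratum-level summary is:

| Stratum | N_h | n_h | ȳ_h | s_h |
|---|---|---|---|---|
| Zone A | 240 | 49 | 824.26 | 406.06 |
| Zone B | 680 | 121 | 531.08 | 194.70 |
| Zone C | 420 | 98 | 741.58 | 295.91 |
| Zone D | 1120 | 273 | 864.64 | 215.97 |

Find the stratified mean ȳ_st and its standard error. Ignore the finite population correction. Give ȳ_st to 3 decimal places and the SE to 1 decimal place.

ȳ_st ≈ 747.487, SE ≈ 10.8

ȳ_st = Σ W_h ȳ_h = (240·824.26 + 680·531.08 + 420·741.58 + 1120·864.64)/2460 = 747.48667
V̂(ȳ_st) = Σ W_h² s_h²/n_h, with W_h = N_h/N and N = 2460:
  stratum Zone A: (240/2460)²·406.06²/49 = 32.0285
  stratum Zone B: (680/2460)²·194.70²/121 = 23.9383
  stratum Zone C: (420/2460)²·295.91²/98 = 26.0448
  stratum Zone D: (1120/2460)²·215.97²/273 = 35.4152
V̂(ȳ_st) = 117.427
SE(ȳ_st) = √117.427 = 10.8364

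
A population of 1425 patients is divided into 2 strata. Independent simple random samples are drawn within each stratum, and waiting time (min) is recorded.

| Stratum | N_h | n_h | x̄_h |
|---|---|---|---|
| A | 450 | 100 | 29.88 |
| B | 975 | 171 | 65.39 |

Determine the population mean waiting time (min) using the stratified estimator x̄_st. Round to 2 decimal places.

N = Σ N_h = 1425. Stratum weights W_h = N_h/N.
x̄_st = (450·29.88 + 975·65.39) / 1425 = 54.1763

x̄_st ≈ 54.18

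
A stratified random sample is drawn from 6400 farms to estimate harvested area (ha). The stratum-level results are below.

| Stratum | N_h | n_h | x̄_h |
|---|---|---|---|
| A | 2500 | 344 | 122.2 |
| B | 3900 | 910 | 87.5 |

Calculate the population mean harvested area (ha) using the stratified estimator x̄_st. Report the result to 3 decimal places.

N = Σ N_h = 6400. Stratum weights W_h = N_h/N.
x̄_st = (2500·122.2 + 3900·87.5) / 6400 = 101.05469

x̄_st ≈ 101.055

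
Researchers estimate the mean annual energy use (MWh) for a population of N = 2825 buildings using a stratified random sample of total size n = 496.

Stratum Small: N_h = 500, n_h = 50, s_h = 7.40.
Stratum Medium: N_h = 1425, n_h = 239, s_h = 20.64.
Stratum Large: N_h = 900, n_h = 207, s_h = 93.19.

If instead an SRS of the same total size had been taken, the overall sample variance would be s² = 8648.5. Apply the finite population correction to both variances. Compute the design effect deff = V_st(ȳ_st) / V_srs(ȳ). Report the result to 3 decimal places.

V̂(ȳ_st) = Σ W_h² (1 − n_h/N_h) s_h²/n_h, with W_h = N_h/N and N = 2825:
  stratum Small: (500/2825)²·(1 − 50/500)·7.40²/50 = 0.0308773
  stratum Medium: (1425/2825)²·(1 − 239/1425)·20.64²/239 = 0.377471
  stratum Large: (900/2825)²·(1 − 207/900)·93.19²/207 = 3.27874
V_st = 3.68709
V_srs = (1 − 496/2825)·8648.5/496 = 14.3751
deff = V_st / V_srs = 3.68709/14.3751 = 0.2565

deff ≈ 0.256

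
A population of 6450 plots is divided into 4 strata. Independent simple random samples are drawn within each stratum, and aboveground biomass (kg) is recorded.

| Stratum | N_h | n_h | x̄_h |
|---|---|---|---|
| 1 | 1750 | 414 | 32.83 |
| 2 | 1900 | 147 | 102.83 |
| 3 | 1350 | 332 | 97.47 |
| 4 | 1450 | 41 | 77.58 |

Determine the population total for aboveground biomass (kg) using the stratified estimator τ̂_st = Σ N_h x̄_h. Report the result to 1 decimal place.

τ̂_st ≈ 496905.0

τ̂_st = Σ N_h x̄_h = 1750·32.83 + 1900·102.83 + 1350·97.47 + 1450·77.58 = 496905.0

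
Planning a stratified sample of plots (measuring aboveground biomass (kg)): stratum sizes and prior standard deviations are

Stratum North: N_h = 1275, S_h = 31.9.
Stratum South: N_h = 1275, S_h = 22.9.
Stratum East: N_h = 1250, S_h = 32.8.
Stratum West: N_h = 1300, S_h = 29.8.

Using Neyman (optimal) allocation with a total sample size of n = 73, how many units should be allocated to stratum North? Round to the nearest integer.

20

Neyman allocation: n_h = n · N_h S_h / Σ N_i S_i, with n = 73.
  stratum North: N_h·S_h = 1275·31.9 = 40672.50
  stratum South: N_h·S_h = 1275·22.9 = 29197.50
  stratum East: N_h·S_h = 1250·32.8 = 41000.00
  stratum West: N_h·S_h = 1300·29.8 = 38740.00
Σ N_h S_h = 149610.00
n for stratum North = 73·40672.50/149610.00 = 19.846 → 20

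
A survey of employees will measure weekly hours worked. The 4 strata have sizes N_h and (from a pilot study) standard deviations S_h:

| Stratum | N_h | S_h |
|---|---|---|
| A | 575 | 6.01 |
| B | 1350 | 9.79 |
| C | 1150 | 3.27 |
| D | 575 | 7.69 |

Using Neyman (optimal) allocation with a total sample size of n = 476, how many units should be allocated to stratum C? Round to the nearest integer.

Neyman allocation: n_h = n · N_h S_h / Σ N_i S_i, with n = 476.
  stratum A: N_h·S_h = 575·6.01 = 3455.75
  stratum B: N_h·S_h = 1350·9.79 = 13216.50
  stratum C: N_h·S_h = 1150·3.27 = 3760.50
  stratum D: N_h·S_h = 575·7.69 = 4421.75
Σ N_h S_h = 24854.50
n for stratum C = 476·3760.50/24854.50 = 72.019 → 72

72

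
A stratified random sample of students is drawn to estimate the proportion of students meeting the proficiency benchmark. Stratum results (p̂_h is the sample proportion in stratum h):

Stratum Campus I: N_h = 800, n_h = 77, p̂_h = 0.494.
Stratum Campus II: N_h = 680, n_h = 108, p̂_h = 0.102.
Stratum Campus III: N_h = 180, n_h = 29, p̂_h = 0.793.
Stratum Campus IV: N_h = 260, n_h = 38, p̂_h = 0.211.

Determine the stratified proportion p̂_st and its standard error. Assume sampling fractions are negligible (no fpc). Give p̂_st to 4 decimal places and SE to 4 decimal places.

N = 1920; stratum weights W_h = N_h/N.
p̂_st = Σ W_h p̂_h = (800·0.494 + 680·0.102 + 180·0.793 + 260·0.211)/1920 = 0.34487
V̂(p̂_st) = Σ W_h² p̂_h(1−p̂_h)/(n_h−1):
  stratum Campus I: (800/1920)²·0.494·0.506/76 = 0.000571007
  stratum Campus II: (680/1920)²·0.102·0.898/107 = 0.000107376
  stratum Campus III: (180/1920)²·0.793·0.207/28 = 5.15262e-05
  stratum Campus IV: (260/1920)²·0.211·0.789/37 = 8.25091e-05
V̂(p̂_st) = 0.000812418; SE = √V̂ = 0.028503

p̂_st ≈ 0.3449, SE ≈ 0.0285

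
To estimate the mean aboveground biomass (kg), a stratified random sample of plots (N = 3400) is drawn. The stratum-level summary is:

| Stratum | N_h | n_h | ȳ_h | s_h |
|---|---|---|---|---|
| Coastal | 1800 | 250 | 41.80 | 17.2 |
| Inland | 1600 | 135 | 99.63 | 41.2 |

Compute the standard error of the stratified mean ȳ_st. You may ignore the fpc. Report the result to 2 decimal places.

SE(ȳ_st) ≈ 1.77

V̂(ȳ_st) = Σ W_h² s_h²/n_h, with W_h = N_h/N and N = 3400:
  stratum Coastal: (1800/3400)²·17.2²/250 = 0.331668
  stratum Inland: (1600/3400)²·41.2²/135 = 2.78447
V̂(ȳ_st) = 3.11614
SE(ȳ_st) = √3.11614 = 1.76526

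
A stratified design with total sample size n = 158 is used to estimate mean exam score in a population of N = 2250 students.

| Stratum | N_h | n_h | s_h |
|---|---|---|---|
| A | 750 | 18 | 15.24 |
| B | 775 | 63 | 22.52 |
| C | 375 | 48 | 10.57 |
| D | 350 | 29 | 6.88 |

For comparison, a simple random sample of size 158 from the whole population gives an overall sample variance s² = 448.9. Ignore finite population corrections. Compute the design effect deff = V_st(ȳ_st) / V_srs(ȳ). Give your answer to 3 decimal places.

V̂(ȳ_st) = Σ W_h² s_h²/n_h, with W_h = N_h/N and N = 2250:
  stratum A: (750/2250)²·15.24²/18 = 1.43369
  stratum B: (775/2250)²·22.52²/63 = 0.955069
  stratum C: (375/2250)²·10.57²/48 = 0.0646556
  stratum D: (350/2250)²·6.88²/29 = 0.0394957
V_st = 2.49291
V_srs = s²/n = 448.9/158 = 2.84114
deff = V_st / V_srs = 2.49291/2.84114 = 0.8774

deff ≈ 0.877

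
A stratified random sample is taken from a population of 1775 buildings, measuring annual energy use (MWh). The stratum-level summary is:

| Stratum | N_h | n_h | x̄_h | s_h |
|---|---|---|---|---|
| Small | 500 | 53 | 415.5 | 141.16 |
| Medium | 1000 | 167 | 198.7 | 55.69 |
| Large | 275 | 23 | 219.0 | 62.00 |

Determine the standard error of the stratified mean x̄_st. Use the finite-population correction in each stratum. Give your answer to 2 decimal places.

SE(x̄_st) ≈ 5.94

V̂(x̄_st) = Σ W_h² (1 − n_h/N_h) s_h²/n_h, with W_h = N_h/N and N = 1775:
  stratum Small: (500/1775)²·(1 − 53/500)·141.16²/53 = 26.6703
  stratum Medium: (1000/1775)²·(1 − 167/1000)·55.69²/167 = 4.91005
  stratum Large: (275/1775)²·(1 − 23/275)·62.00²/23 = 3.67614
V̂(x̄_st) = 35.2565
SE(x̄_st) = √35.2565 = 5.93772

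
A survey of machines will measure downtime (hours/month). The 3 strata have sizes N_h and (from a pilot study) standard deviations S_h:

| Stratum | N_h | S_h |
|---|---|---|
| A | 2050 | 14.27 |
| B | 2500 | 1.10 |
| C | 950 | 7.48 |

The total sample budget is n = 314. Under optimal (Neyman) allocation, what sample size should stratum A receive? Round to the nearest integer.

Neyman allocation: n_h = n · N_h S_h / Σ N_i S_i, with n = 314.
  stratum A: N_h·S_h = 2050·14.27 = 29253.50
  stratum B: N_h·S_h = 2500·1.10 = 2750.00
  stratum C: N_h·S_h = 950·7.48 = 7106.00
Σ N_h S_h = 39109.50
n for stratum A = 314·29253.50/39109.50 = 234.869 → 235

235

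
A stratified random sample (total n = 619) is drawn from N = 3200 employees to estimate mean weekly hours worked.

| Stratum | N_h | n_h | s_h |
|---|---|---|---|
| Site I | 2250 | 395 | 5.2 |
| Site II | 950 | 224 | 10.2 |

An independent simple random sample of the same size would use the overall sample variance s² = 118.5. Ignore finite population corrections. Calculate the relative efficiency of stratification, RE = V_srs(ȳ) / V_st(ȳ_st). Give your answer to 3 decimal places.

V̂(ȳ_st) = Σ W_h² s_h²/n_h, with W_h = N_h/N and N = 3200:
  stratum Site I: (2250/3200)²·5.2²/395 = 0.0338435
  stratum Site II: (950/3200)²·10.2²/224 = 0.0409355
V_st = 0.0747789
V_srs = s²/n = 118.5/619 = 0.191438
Relative efficiency = V_srs / V_st = 0.191438/0.0747789 = 2.5601

RE ≈ 2.560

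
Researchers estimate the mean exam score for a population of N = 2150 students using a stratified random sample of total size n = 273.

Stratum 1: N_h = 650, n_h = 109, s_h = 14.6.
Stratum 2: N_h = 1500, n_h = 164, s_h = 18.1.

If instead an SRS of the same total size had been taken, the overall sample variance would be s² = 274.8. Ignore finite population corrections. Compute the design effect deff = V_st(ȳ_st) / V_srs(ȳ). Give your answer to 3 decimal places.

deff ≈ 1.144

V̂(ȳ_st) = Σ W_h² s_h²/n_h, with W_h = N_h/N and N = 2150:
  stratum 1: (650/2150)²·14.6²/109 = 0.178743
  stratum 2: (1500/2150)²·18.1²/164 = 0.972342
V_st = 1.15108
V_srs = s²/n = 274.8/273 = 1.00659
deff = V_st / V_srs = 1.15108/1.00659 = 1.1435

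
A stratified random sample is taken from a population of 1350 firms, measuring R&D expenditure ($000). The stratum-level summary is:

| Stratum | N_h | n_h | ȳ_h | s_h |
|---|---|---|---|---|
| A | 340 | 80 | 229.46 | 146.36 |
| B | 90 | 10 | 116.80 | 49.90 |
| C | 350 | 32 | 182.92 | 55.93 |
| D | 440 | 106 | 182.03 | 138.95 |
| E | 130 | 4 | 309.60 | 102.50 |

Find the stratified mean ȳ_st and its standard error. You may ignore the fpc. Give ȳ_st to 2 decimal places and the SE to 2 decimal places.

ȳ_st = Σ W_h ȳ_h = (340·229.46 + 90·116.80 + 350·182.92 + 440·182.03 + 130·309.60)/1350 = 202.14193
V̂(ȳ_st) = Σ W_h² s_h²/n_h, with W_h = N_h/N and N = 1350:
  stratum A: (340/1350)²·146.36²/80 = 16.9842
  stratum B: (90/1350)²·49.90²/10 = 1.10667
  stratum C: (350/1350)²·55.93²/32 = 6.57065
  stratum D: (440/1350)²·138.95²/106 = 19.3486
  stratum E: (130/1350)²·102.50²/4 = 24.3561
V̂(ȳ_st) = 68.3662
SE(ȳ_st) = √68.3662 = 8.26838

ȳ_st ≈ 202.14, SE ≈ 8.27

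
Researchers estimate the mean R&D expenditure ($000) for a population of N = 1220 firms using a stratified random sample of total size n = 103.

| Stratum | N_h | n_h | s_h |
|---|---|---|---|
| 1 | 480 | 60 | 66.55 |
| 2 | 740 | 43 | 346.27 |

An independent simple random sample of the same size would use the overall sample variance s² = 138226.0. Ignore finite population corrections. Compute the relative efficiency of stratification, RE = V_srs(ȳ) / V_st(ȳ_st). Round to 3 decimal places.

RE ≈ 1.294

V̂(ȳ_st) = Σ W_h² s_h²/n_h, with W_h = N_h/N and N = 1220:
  stratum 1: (480/1220)²·66.55²/60 = 11.4264
  stratum 2: (740/1220)²·346.27²/43 = 1025.9
V_st = 1037.33
V_srs = s²/n = 138226.0/103 = 1342
Relative efficiency = V_srs / V_st = 1342/1037.33 = 1.2937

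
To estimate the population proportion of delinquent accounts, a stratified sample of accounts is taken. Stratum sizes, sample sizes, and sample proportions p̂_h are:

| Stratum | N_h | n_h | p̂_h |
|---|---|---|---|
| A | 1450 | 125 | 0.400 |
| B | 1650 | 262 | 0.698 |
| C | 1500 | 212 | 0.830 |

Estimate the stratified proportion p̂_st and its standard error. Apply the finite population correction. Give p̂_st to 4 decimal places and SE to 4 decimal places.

N = 4600; stratum weights W_h = N_h/N.
p̂_st = Σ W_h p̂_h = (1450·0.400 + 1650·0.698 + 1500·0.830)/4600 = 0.64711
V̂(p̂_st) = Σ W_h² (1 − n_h/N_h) p̂_h(1−p̂_h)/(n_h−1):
  stratum A: (1450/4600)²·(1 − 125/1450)·0.400·0.600/124 = 0.000175735
  stratum B: (1650/4600)²·(1 − 262/1650)·0.698·0.302/261 = 8.74137e-05
  stratum C: (1500/4600)²·(1 − 212/1500)·0.830·0.170/211 = 6.10571e-05
V̂(p̂_st) = 0.000324206; SE = √V̂ = 0.0180057

p̂_st ≈ 0.6471, SE ≈ 0.0180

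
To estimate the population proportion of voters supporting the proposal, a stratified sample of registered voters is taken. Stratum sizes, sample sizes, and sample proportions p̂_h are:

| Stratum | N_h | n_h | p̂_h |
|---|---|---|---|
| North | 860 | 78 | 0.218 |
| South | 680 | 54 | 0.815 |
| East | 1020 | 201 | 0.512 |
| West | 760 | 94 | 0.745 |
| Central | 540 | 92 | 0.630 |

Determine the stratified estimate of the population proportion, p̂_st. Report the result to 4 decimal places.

N = 3860; stratum weights W_h = N_h/N.
p̂_st = Σ W_h p̂_h = (860·0.218 + 680·0.815 + 1020·0.512 + 760·0.745 + 540·0.630)/3860 = 0.56226

p̂_st ≈ 0.5623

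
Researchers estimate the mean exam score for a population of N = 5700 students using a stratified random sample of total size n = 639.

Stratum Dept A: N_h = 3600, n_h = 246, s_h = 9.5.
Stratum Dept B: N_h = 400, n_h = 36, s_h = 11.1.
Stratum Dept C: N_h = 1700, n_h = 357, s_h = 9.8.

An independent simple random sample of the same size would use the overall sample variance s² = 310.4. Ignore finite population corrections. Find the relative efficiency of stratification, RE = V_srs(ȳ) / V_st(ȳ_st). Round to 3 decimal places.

RE ≈ 2.596

V̂(ȳ_st) = Σ W_h² s_h²/n_h, with W_h = N_h/N and N = 5700:
  stratum Dept A: (3600/5700)²·9.5²/246 = 0.146341
  stratum Dept B: (400/5700)²·11.1²/36 = 0.0168544
  stratum Dept C: (1700/5700)²·9.8²/357 = 0.0239294
V_st = 0.187125
V_srs = s²/n = 310.4/639 = 0.485759
Relative efficiency = V_srs / V_st = 0.485759/0.187125 = 2.5959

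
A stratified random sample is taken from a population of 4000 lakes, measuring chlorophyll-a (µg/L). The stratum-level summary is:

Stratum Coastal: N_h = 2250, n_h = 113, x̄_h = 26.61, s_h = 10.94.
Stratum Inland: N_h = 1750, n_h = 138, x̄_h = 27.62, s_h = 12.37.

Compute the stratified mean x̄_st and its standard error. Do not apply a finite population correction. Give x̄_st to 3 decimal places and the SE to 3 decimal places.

x̄_st ≈ 27.052, SE ≈ 0.740

x̄_st = Σ W_h x̄_h = (2250·26.61 + 1750·27.62)/4000 = 27.05187
V̂(x̄_st) = Σ W_h² s_h²/n_h, with W_h = N_h/N and N = 4000:
  stratum Coastal: (2250/4000)²·10.94²/113 = 0.335121
  stratum Inland: (1750/4000)²·12.37²/138 = 0.212235
V̂(x̄_st) = 0.547355
SE(x̄_st) = √0.547355 = 0.739835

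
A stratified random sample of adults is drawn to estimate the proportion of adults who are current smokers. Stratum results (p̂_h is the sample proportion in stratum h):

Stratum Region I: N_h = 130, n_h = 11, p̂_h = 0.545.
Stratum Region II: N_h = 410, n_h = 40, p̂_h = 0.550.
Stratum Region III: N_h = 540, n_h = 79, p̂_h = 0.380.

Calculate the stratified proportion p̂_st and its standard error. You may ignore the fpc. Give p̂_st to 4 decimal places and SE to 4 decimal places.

p̂_st ≈ 0.4644, SE ≈ 0.0450

N = 1080; stratum weights W_h = N_h/N.
p̂_st = Σ W_h p̂_h = (130·0.545 + 410·0.550 + 540·0.380)/1080 = 0.46440
V̂(p̂_st) = Σ W_h² p̂_h(1−p̂_h)/(n_h−1):
  stratum Region I: (130/1080)²·0.545·0.455/10 = 0.000359292
  stratum Region II: (410/1080)²·0.550·0.450/39 = 0.000914599
  stratum Region III: (540/1080)²·0.380·0.620/78 = 0.000755128
V̂(p̂_st) = 0.00202902; SE = √V̂ = 0.0450446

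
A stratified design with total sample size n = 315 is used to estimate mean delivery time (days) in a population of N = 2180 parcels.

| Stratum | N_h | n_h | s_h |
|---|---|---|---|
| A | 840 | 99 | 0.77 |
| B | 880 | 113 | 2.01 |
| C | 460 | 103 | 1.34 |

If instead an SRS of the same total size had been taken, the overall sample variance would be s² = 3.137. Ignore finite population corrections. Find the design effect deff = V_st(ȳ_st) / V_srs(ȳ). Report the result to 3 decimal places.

V̂(ȳ_st) = Σ W_h² s_h²/n_h, with W_h = N_h/N and N = 2180:
  stratum A: (840/2180)²·0.77²/99 = 0.000889184
  stratum B: (880/2180)²·2.01²/113 = 0.00582594
  stratum C: (460/2180)²·1.34²/103 = 0.000776203
V_st = 0.00749133
V_srs = s²/n = 3.137/315 = 0.00995873
deff = V_st / V_srs = 0.00749133/0.00995873 = 0.7522

deff ≈ 0.752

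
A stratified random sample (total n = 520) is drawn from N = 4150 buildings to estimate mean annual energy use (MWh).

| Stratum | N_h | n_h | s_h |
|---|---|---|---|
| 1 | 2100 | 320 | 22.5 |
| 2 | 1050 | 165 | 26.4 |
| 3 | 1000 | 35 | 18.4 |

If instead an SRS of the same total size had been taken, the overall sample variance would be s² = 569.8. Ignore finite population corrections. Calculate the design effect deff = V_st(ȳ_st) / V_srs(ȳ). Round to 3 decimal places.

V̂(ȳ_st) = Σ W_h² s_h²/n_h, with W_h = N_h/N and N = 4150:
  stratum 1: (2100/4150)²·22.5²/320 = 0.405096
  stratum 2: (1050/4150)²·26.4²/165 = 0.2704
  stratum 3: (1000/4150)²·18.4²/35 = 0.561657
V_st = 1.23715
V_srs = s²/n = 569.8/520 = 1.09577
deff = V_st / V_srs = 1.23715/1.09577 = 1.1290

deff ≈ 1.129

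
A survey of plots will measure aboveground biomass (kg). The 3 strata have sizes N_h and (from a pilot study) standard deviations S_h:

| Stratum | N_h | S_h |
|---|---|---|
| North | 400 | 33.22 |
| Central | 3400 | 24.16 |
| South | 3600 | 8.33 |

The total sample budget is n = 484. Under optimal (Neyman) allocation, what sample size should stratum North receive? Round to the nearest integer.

Neyman allocation: n_h = n · N_h S_h / Σ N_i S_i, with n = 484.
  stratum North: N_h·S_h = 400·33.22 = 13288.00
  stratum Central: N_h·S_h = 3400·24.16 = 82144.00
  stratum South: N_h·S_h = 3600·8.33 = 29988.00
Σ N_h S_h = 125420.00
n for stratum North = 484·13288.00/125420.00 = 51.279 → 51

51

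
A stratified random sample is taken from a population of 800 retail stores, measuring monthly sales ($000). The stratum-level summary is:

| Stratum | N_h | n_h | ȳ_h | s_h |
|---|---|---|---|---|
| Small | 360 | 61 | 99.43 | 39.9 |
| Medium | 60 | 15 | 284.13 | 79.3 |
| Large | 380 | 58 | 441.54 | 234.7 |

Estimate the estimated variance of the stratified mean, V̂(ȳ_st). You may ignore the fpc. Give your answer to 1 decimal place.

V̂(ȳ_st) ≈ 221.9

V̂(ȳ_st) = Σ W_h² s_h²/n_h, with W_h = N_h/N and N = 800:
  stratum Small: (360/800)²·39.9²/61 = 5.28495
  stratum Medium: (60/800)²·79.3²/15 = 2.35818
  stratum Large: (380/800)²·234.7²/58 = 214.282
V̂(ȳ_st) = 221.925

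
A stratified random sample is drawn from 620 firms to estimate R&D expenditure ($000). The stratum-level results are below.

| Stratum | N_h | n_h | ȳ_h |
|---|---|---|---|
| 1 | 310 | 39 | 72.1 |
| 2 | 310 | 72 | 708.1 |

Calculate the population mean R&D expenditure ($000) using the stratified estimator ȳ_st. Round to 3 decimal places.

ȳ_st ≈ 390.100

N = Σ N_h = 620. Stratum weights W_h = N_h/N.
ȳ_st = (310·72.1 + 310·708.1) / 620 = 390.10000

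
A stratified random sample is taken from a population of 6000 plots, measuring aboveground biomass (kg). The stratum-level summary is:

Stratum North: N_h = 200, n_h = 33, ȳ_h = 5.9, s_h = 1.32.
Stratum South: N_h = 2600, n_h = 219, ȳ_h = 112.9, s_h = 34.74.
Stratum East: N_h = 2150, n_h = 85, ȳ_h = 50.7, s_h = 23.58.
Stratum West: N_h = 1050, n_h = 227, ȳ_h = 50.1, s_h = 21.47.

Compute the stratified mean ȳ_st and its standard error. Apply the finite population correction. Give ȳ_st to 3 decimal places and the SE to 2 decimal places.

ȳ_st ≈ 76.055, SE ≈ 1.34

ȳ_st = Σ W_h ȳ_h = (200·5.9 + 2600·112.9 + 2150·50.7 + 1050·50.1)/6000 = 76.05500
V̂(ȳ_st) = Σ W_h² (1 − n_h/N_h) s_h²/n_h, with W_h = N_h/N and N = 6000:
  stratum North: (200/6000)²·(1 − 33/200)·1.32²/33 = 4.89867e-05
  stratum South: (2600/6000)²·(1 − 219/2600)·34.74²/219 = 0.947645
  stratum East: (2150/6000)²·(1 − 85/2150)·23.58²/85 = 0.806723
  stratum West: (1050/6000)²·(1 − 227/1050)·21.47²/227 = 0.0487444
V̂(ȳ_st) = 1.80316
SE(ȳ_st) = √1.80316 = 1.34282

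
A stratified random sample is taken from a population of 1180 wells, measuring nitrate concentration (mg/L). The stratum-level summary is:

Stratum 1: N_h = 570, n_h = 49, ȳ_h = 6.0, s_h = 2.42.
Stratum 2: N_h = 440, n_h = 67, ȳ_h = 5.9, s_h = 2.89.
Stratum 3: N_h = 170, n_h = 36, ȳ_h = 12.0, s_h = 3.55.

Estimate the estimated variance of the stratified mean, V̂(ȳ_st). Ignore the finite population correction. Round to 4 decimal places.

V̂(ȳ_st) ≈ 0.0525

V̂(ȳ_st) = Σ W_h² s_h²/n_h, with W_h = N_h/N and N = 1180:
  stratum 1: (570/1180)²·2.42²/49 = 0.0278882
  stratum 2: (440/1180)²·2.89²/67 = 0.0173325
  stratum 3: (170/1180)²·3.55²/36 = 0.00726588
V̂(ȳ_st) = 0.0524866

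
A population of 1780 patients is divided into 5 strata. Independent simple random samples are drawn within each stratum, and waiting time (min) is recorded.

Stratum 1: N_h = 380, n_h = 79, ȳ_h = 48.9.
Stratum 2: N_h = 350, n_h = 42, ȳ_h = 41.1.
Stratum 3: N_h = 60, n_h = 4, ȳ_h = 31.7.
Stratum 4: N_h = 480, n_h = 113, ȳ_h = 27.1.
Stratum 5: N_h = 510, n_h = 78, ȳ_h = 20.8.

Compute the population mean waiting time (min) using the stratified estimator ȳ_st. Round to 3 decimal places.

ȳ_st ≈ 32.857

N = Σ N_h = 1780. Stratum weights W_h = N_h/N.
ȳ_st = (380·48.9 + 350·41.1 + 60·31.7 + 480·27.1 + 510·20.8) / 1780 = 32.85674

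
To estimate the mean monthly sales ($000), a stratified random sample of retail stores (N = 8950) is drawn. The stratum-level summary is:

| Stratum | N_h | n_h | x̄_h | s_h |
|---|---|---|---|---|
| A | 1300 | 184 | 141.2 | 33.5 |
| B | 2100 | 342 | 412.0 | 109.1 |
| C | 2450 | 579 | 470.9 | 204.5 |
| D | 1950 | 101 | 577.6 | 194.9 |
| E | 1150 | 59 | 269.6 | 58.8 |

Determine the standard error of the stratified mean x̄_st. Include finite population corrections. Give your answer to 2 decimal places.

V̂(x̄_st) = Σ W_h² (1 − n_h/N_h) s_h²/n_h, with W_h = N_h/N and N = 8950:
  stratum A: (1300/8950)²·(1 − 184/1300)·33.5²/184 = 0.110467
  stratum B: (2100/8950)²·(1 − 342/2100)·109.1²/342 = 1.60404
  stratum C: (2450/8950)²·(1 − 579/2450)·204.5²/579 = 4.13335
  stratum D: (1950/8950)²·(1 − 101/1950)·194.9²/101 = 16.9289
  stratum E: (1150/8950)²·(1 − 59/1150)·58.8²/59 = 0.917866
V̂(x̄_st) = 23.6946
SE(x̄_st) = √23.6946 = 4.86771

SE(x̄_st) ≈ 4.87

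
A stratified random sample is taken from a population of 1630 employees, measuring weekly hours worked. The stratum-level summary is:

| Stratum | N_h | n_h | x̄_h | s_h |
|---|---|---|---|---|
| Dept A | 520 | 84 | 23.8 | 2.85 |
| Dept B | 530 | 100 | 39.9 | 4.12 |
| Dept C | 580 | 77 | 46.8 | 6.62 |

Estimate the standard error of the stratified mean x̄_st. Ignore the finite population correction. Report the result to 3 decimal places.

V̂(x̄_st) = Σ W_h² s_h²/n_h, with W_h = N_h/N and N = 1630:
  stratum Dept A: (520/1630)²·2.85²/84 = 0.00984106
  stratum Dept B: (530/1630)²·4.12²/100 = 0.0179461
  stratum Dept C: (580/1630)²·6.62²/77 = 0.072062
V̂(x̄_st) = 0.0998492
SE(x̄_st) = √0.0998492 = 0.315989

SE(x̄_st) ≈ 0.316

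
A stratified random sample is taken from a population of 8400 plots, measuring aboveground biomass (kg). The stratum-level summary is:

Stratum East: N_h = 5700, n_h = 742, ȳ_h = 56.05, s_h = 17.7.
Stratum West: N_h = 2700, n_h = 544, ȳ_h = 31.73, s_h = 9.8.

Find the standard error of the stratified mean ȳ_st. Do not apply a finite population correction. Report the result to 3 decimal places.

V̂(ȳ_st) = Σ W_h² s_h²/n_h, with W_h = N_h/N and N = 8400:
  stratum East: (5700/8400)²·17.7²/742 = 0.194417
  stratum West: (2700/8400)²·9.8²/544 = 0.0182399
V̂(ȳ_st) = 0.212657
SE(ȳ_st) = √0.212657 = 0.461147

SE(ȳ_st) ≈ 0.461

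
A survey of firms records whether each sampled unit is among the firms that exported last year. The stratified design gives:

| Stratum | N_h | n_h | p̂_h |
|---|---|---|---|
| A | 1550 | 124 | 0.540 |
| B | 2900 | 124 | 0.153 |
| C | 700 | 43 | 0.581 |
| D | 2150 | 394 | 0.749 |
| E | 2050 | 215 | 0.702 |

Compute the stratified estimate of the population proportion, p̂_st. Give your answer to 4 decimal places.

p̂_st ≈ 0.5066

N = 9350; stratum weights W_h = N_h/N.
p̂_st = Σ W_h p̂_h = (1550·0.540 + 2900·0.153 + 700·0.581 + 2150·0.749 + 2050·0.702)/9350 = 0.50661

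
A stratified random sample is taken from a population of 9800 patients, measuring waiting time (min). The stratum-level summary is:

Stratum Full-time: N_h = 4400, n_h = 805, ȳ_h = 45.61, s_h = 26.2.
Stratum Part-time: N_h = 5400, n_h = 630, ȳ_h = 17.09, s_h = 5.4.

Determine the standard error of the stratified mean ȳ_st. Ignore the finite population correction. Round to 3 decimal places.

SE(ȳ_st) ≈ 0.431

V̂(ȳ_st) = Σ W_h² s_h²/n_h, with W_h = N_h/N and N = 9800:
  stratum Full-time: (4400/9800)²·26.2²/805 = 0.171894
  stratum Part-time: (5400/9800)²·5.4²/630 = 0.0140534
V̂(ȳ_st) = 0.185947
SE(ȳ_st) = √0.185947 = 0.431216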